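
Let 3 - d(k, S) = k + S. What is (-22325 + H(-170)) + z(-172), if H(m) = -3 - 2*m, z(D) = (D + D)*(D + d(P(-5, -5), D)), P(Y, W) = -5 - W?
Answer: -23020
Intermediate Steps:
d(k, S) = 3 - S - k (d(k, S) = 3 - (k + S) = 3 - (S + k) = 3 + (-S - k) = 3 - S - k)
z(D) = 6*D (z(D) = (D + D)*(D + (3 - D - (-5 - 1*(-5)))) = (2*D)*(D + (3 - D - (-5 + 5))) = (2*D)*(D + (3 - D - 1*0)) = (2*D)*(D + (3 - D + 0)) = (2*D)*(D + (3 - D)) = (2*D)*3 = 6*D)
(-22325 + H(-170)) + z(-172) = (-22325 + (-3 - 2*(-170))) + 6*(-172) = (-22325 + (-3 + 340)) - 1032 = (-22325 + 337) - 1032 = -21988 - 1032 = -23020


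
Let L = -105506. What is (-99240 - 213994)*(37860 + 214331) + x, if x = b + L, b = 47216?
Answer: -78994853984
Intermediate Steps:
x = -58290 (x = 47216 - 105506 = -58290)
(-99240 - 213994)*(37860 + 214331) + x = (-99240 - 213994)*(37860 + 214331) - 58290 = -313234*252191 - 58290 = -78994795694 - 58290 = -78994853984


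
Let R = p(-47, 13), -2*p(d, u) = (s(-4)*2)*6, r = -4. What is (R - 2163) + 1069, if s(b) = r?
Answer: -1070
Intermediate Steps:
s(b) = -4
p(d, u) = 24 (p(d, u) = -(-4*2)*6/2 = -(-4)*6 = -½*(-48) = 24)
R = 24
(R - 2163) + 1069 = (24 - 2163) + 1069 = -2139 + 1069 = -1070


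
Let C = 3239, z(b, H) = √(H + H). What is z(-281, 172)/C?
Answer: 2*√86/3239 ≈ 0.0057262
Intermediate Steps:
z(b, H) = √2*√H (z(b, H) = √(2*H) = √2*√H)
z(-281, 172)/C = (√2*√172)/3239 = (√2*(2*√43))*(1/3239) = (2*√86)*(1/3239) = 2*√86/3239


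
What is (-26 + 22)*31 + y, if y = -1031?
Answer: -1155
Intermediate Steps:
(-26 + 22)*31 + y = (-26 + 22)*31 - 1031 = -4*31 - 1031 = -124 - 1031 = -1155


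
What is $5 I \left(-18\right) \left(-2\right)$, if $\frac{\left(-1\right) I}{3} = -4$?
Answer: $2160$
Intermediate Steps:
$I = 12$ ($I = \left(-3\right) \left(-4\right) = 12$)
$5 I \left(-18\right) \left(-2\right) = 5 \cdot 12 \left(-18\right) \left(-2\right) = 60 \left(-18\right) \left(-2\right) = \left(-1080\right) \left(-2\right) = 2160$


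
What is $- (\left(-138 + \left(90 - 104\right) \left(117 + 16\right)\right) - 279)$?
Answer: $2279$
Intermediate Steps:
$- (\left(-138 + \left(90 - 104\right) \left(117 + 16\right)\right) - 279) = - (\left(-138 - 1862\right) - 279) = - (-2000 - 279) = \left(-1\right) \left(-2279\right) = 2279$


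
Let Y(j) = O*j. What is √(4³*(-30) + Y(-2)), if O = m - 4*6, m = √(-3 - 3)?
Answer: √(-1872 - 2*I*√6) ≈ 0.0566 - 43.267*I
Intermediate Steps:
m = I*√6 (m = √(-6) = I*√6 ≈ 2.4495*I)
O = -24 + I*√6 (O = I*√6 - 4*6 = I*√6 - 24 = -24 + I*√6 ≈ -24.0 + 2.4495*I)
Y(j) = j*(-24 + I*√6) (Y(j) = (-24 + I*√6)*j = j*(-24 + I*√6))
√(4³*(-30) + Y(-2)) = √(4³*(-30) - 2*(-24 + I*√6)) = √(64*(-30) + (48 - 2*I*√6)) = √(-1920 + (48 - 2*I*√6)) = √(-1872 - 2*I*√6)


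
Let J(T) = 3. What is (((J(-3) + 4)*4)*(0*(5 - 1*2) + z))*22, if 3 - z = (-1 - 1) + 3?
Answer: 1232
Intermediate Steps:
z = 2 (z = 3 - ((-1 - 1) + 3) = 3 - (-2 + 3) = 3 - 1*1 = 3 - 1 = 2)
(((J(-3) + 4)*4)*(0*(5 - 1*2) + z))*22 = (((3 + 4)*4)*(0*(5 - 1*2) + 2))*22 = ((7*4)*(0*(5 - 2) + 2))*22 = (28*(0*3 + 2))*22 = (28*(0 + 2))*22 = (28*2)*22 = 56*22 = 1232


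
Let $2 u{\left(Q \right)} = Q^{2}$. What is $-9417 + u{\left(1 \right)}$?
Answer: $- \frac{18833}{2} \approx -9416.5$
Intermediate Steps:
$u{\left(Q \right)} = \frac{Q^{2}}{2}$
$-9417 + u{\left(1 \right)} = -9417 + \frac{1^{2}}{2} = -9417 + \frac{1}{2} \cdot 1 = -9417 + \frac{1}{2} = - \frac{18833}{2}$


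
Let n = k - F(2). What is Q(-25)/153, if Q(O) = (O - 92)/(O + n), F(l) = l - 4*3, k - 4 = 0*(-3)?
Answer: 13/187 ≈ 0.069519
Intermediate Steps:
k = 4 (k = 4 + 0*(-3) = 4 + 0 = 4)
F(l) = -12 + l (F(l) = l - 12 = -12 + l)
n = 14 (n = 4 - (-12 + 2) = 4 - 1*(-10) = 4 + 10 = 14)
Q(O) = (-92 + O)/(14 + O) (Q(O) = (O - 92)/(O + 14) = (-92 + O)/(14 + O))
Q(-25)/153 = ((-92 - 25)/(14 - 25))/153 = (-117/(-11))*(1/153) = -1/11*(-117)*(1/153) = (117/11)*(1/153) = 13/187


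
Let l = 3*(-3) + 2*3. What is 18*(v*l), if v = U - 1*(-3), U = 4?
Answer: -378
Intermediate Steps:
v = 7 (v = 4 - 1*(-3) = 4 + 3 = 7)
l = -3 (l = -9 + 6 = -3)
18*(v*l) = 18*(7*(-3)) = 18*(-21) = -378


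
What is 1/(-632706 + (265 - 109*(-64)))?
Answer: -1/625465 ≈ -1.5988e-6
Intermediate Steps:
1/(-632706 + (265 - 109*(-64))) = 1/(-632706 + (265 + 6976)) = 1/(-632706 + 7241) = 1/(-625465) = -1/625465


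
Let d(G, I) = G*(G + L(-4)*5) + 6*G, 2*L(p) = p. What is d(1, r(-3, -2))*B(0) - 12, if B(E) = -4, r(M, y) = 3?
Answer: 0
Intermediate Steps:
L(p) = p/2
d(G, I) = 6*G + G*(-10 + G) (d(G, I) = G*(G + ((1/2)*(-4))*5) + 6*G = G*(G - 2*5) + 6*G = G*(G - 10) + 6*G = G*(-10 + G) + 6*G = 6*G + G*(-10 + G))
d(1, r(-3, -2))*B(0) - 12 = (1*(-4 + 1))*(-4) - 12 = (1*(-3))*(-4) - 12 = -3*(-4) - 12 = 12 - 12 = 0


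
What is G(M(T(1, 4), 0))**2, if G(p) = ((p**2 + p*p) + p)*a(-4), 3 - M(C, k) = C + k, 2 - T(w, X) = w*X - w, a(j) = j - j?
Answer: 0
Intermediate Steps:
a(j) = 0
T(w, X) = 2 + w - X*w (T(w, X) = 2 - (w*X - w) = 2 - (X*w - w) = 2 - (-w + X*w) = 2 + (w - X*w) = 2 + w - X*w)
M(C, k) = 3 - C - k (M(C, k) = 3 - (C + k) = 3 + (-C - k) = 3 - C - k)
G(p) = 0 (G(p) = ((p**2 + p*p) + p)*0 = ((p**2 + p**2) + p)*0 = (2*p**2 + p)*0 = (p + 2*p**2)*0 = 0)
G(M(T(1, 4), 0))**2 = 0**2 = 0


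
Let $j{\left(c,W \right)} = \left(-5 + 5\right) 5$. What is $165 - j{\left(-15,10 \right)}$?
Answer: $165$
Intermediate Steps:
$j{\left(c,W \right)} = 0$ ($j{\left(c,W \right)} = 0 \cdot 5 = 0$)
$165 - j{\left(-15,10 \right)} = 165 - 0 = 165 + 0 = 165$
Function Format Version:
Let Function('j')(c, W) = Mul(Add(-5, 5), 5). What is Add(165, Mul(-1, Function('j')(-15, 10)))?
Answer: 165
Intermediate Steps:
Function('j')(c, W) = 0 (Function('j')(c, W) = Mul(0, 5) = 0)
Add(165, Mul(-1, Function('j')(-15, 10))) = Add(165, Mul(-1, 0)) = Add(165, 0) = 165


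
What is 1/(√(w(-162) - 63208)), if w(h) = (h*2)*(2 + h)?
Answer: -I*√58/812 ≈ -0.009379*I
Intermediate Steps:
w(h) = 2*h*(2 + h) (w(h) = (2*h)*(2 + h) = 2*h*(2 + h))
1/(√(w(-162) - 63208)) = 1/(√(2*(-162)*(2 - 162) - 63208)) = 1/(√(2*(-162)*(-160) - 63208)) = 1/(√(51840 - 63208)) = 1/(√(-11368)) = 1/(14*I*√58) = -I*√58/812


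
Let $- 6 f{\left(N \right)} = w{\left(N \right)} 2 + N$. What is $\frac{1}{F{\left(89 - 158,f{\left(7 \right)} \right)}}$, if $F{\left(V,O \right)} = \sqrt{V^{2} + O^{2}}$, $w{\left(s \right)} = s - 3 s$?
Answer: $\frac{2 \sqrt{19093}}{19093} \approx 0.014474$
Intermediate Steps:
$w{\left(s \right)} = - 2 s$
$f{\left(N \right)} = \frac{N}{2}$ ($f{\left(N \right)} = - \frac{- 2 N 2 + N}{6} = - \frac{- 4 N + N}{6} = - \frac{\left(-3\right) N}{6} = \frac{N}{2}$)
$F{\left(V,O \right)} = \sqrt{O^{2} + V^{2}}$
$\frac{1}{F{\left(89 - 158,f{\left(7 \right)} \right)}} = \frac{1}{\sqrt{\left(\frac{1}{2} \cdot 7\right)^{2} + \left(89 - 158\right)^{2}}} = \frac{1}{\sqrt{\left(\frac{7}{2}\right)^{2} + \left(89 - 158\right)^{2}}} = \frac{1}{\sqrt{\frac{49}{4} + \left(-69\right)^{2}}} = \frac{1}{\sqrt{\frac{49}{4} + 4761}} = \frac{1}{\sqrt{\frac{19093}{4}}} = \frac{1}{\frac{1}{2} \sqrt{19093}} = \frac{2 \sqrt{19093}}{19093}$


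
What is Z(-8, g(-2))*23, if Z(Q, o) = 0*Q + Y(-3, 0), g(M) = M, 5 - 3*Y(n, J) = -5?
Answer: 230/3 ≈ 76.667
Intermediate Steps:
Y(n, J) = 10/3 (Y(n, J) = 5/3 - ⅓*(-5) = 5/3 + 5/3 = 10/3)
Z(Q, o) = 10/3 (Z(Q, o) = 0*Q + 10/3 = 0 + 10/3 = 10/3)
Z(-8, g(-2))*23 = (10/3)*23 = 230/3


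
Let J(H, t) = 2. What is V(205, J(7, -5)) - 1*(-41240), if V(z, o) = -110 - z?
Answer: 40925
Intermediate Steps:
V(205, J(7, -5)) - 1*(-41240) = (-110 - 1*205) - 1*(-41240) = (-110 - 205) + 41240 = -315 + 41240 = 40925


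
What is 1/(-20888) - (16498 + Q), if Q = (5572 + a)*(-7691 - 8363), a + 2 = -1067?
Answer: 1509673181631/20888 ≈ 7.2275e+7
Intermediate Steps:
a = -1069 (a = -2 - 1067 = -1069)
Q = -72291162 (Q = (5572 - 1069)*(-7691 - 8363) = 4503*(-16054) = -72291162)
1/(-20888) - (16498 + Q) = 1/(-20888) - (16498 - 72291162) = -1/20888 - 1*(-72274664) = -1/20888 + 72274664 = 1509673181631/20888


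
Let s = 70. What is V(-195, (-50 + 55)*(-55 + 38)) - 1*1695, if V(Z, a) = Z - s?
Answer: -1960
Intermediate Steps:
V(Z, a) = -70 + Z (V(Z, a) = Z - 1*70 = Z - 70 = -70 + Z)
V(-195, (-50 + 55)*(-55 + 38)) - 1*1695 = (-70 - 195) - 1*1695 = -265 - 1695 = -1960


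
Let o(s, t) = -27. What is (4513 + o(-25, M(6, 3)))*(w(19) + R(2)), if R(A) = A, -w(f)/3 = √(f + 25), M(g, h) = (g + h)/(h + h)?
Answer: 8972 - 26916*√11 ≈ -80298.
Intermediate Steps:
M(g, h) = (g + h)/(2*h) (M(g, h) = (g + h)/((2*h)) = (g + h)*(1/(2*h)) = (g + h)/(2*h))
w(f) = -3*√(25 + f) (w(f) = -3*√(f + 25) = -3*√(25 + f))
(4513 + o(-25, M(6, 3)))*(w(19) + R(2)) = (4513 - 27)*(-3*√(25 + 19) + 2) = 4486*(-6*√11 + 2) = 4486*(2 - 6*√11) = 8972 - 26916*√11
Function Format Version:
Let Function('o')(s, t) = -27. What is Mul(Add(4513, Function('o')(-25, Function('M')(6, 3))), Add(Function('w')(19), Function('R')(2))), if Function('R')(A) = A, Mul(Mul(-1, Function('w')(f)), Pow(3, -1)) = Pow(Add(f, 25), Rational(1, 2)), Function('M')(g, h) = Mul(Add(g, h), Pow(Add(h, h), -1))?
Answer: Add(8972, Mul(-26916, Pow(11, Rational(1, 2)))) ≈ -80298.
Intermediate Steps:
Function('M')(g, h) = Mul(Rational(1, 2), Pow(h, -1), Add(g, h)) (Function('M')(g, h) = Mul(Add(g, h), Pow(Mul(2, h), -1)) = Mul(Add(g, h), Mul(Rational(1, 2), Pow(h, -1))) = Mul(Rational(1, 2), Pow(h, -1), Add(g, h)))
Function('w')(f) = Mul(-3, Pow(Add(25, f), Rational(1, 2))) (Function('w')(f) = Mul(-3, Pow(Add(f, 25), Rational(1, 2))) = Mul(-3, Pow(Add(25, f), Rational(1, 2))))
Mul(Add(4513, Function('o')(-25, Function('M')(6, 3))), Add(Function('w')(19), Function('R')(2))) = Mul(Add(4513, -27), Add(Mul(-3, Pow(Add(25, 19), Rational(1, 2))), 2)) = Mul(4486, Add(Mul(-3, Pow(44, Rational(1, 2))), 2)) = Mul(4486, Add(Mul(-3, Mul(2, Pow(11, Rational(1, 2)))), 2)) = Mul(4486, Add(Mul(-6, Pow(11, Rational(1, 2))), 2)) = Mul(4486, Add(2, Mul(-6, Pow(11, Rational(1, 2))))) = Add(8972, Mul(-26916, Pow(11, Rational(1, 2))))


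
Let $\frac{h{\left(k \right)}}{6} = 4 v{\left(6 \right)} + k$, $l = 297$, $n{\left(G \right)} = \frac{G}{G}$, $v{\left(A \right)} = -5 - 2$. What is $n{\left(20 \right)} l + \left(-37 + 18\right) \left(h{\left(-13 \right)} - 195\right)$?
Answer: $8676$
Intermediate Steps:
$v{\left(A \right)} = -7$
$n{\left(G \right)} = 1$
$h{\left(k \right)} = -168 + 6 k$ ($h{\left(k \right)} = 6 \left(4 \left(-7\right) + k\right) = 6 \left(-28 + k\right) = -168 + 6 k$)
$n{\left(20 \right)} l + \left(-37 + 18\right) \left(h{\left(-13 \right)} - 195\right) = 1 \cdot 297 + \left(-37 + 18\right) \left(\left(-168 + 6 \left(-13\right)\right) - 195\right) = 297 - 19 \left(\left(-168 - 78\right) - 195\right) = 297 - 19 \left(-246 - 195\right) = 297 - -8379 = 297 + 8379 = 8676$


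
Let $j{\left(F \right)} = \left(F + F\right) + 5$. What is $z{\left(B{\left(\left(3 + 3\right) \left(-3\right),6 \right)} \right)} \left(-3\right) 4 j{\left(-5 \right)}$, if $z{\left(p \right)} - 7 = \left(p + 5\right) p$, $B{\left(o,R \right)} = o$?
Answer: $14460$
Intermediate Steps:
$z{\left(p \right)} = 7 + p \left(5 + p\right)$ ($z{\left(p \right)} = 7 + \left(p + 5\right) p = 7 + \left(5 + p\right) p = 7 + p \left(5 + p\right)$)
$j{\left(F \right)} = 5 + 2 F$ ($j{\left(F \right)} = 2 F + 5 = 5 + 2 F$)
$z{\left(B{\left(\left(3 + 3\right) \left(-3\right),6 \right)} \right)} \left(-3\right) 4 j{\left(-5 \right)} = \left(7 + \left(\left(3 + 3\right) \left(-3\right)\right)^{2} + 5 \left(3 + 3\right) \left(-3\right)\right) \left(-3\right) 4 \left(5 + 2 \left(-5\right)\right) = \left(7 + \left(6 \left(-3\right)\right)^{2} + 5 \cdot 6 \left(-3\right)\right) \left(-3\right) 4 \left(5 - 10\right) = \left(7 + \left(-18\right)^{2} + 5 \left(-18\right)\right) \left(-3\right) 4 \left(-5\right) = \left(7 + 324 - 90\right) \left(-3\right) 4 \left(-5\right) = 241 \left(-3\right) 4 \left(-5\right) = \left(-723\right) 4 \left(-5\right) = \left(-2892\right) \left(-5\right) = 14460$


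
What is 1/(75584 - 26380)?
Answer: 1/49204 ≈ 2.0324e-5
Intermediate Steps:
1/(75584 - 26380) = 1/49204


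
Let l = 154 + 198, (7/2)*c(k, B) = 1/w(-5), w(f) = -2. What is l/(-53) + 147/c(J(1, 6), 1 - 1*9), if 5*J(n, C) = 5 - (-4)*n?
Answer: -54889/53 ≈ -1035.6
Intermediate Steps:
J(n, C) = 1 + 4*n/5 (J(n, C) = (5 - (-4)*n)/5 = (5 + 4*n)/5 = 1 + 4*n/5)
c(k, B) = -⅐ (c(k, B) = (2/7)/(-2) = (2/7)*(-½) = -⅐)
l = 352
l/(-53) + 147/c(J(1, 6), 1 - 1*9) = 352/(-53) + 147/(-⅐) = 352*(-1/53) + 147*(-7) = -352/53 - 1029 = -54889/53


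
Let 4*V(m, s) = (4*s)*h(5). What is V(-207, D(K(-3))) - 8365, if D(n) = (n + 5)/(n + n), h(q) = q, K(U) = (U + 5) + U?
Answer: -8375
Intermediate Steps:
K(U) = 5 + 2*U (K(U) = (5 + U) + U = 5 + 2*U)
D(n) = (5 + n)/(2*n) (D(n) = (5 + n)/((2*n)) = (5 + n)*(1/(2*n)) = (5 + n)/(2*n))
V(m, s) = 5*s (V(m, s) = ((4*s)*5)/4 = (20*s)/4 = 5*s)
V(-207, D(K(-3))) - 8365 = 5*((5 + (5 + 2*(-3)))/(2*(5 + 2*(-3)))) - 8365 = 5*((5 + (5 - 6))/(2*(5 - 6))) - 8365 = 5*((1/2)*(5 - 1)/(-1)) - 8365 = 5*((1/2)*(-1)*4) - 8365 = 5*(-2) - 8365 = -10 - 8365 = -8375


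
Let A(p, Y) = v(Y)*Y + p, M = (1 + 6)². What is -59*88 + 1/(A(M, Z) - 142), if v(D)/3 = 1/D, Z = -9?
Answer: -467281/90 ≈ -5192.0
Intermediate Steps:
M = 49 (M = 7² = 49)
v(D) = 3/D
A(p, Y) = 3 + p (A(p, Y) = (3/Y)*Y + p = 3 + p)
-59*88 + 1/(A(M, Z) - 142) = -59*88 + 1/((3 + 49) - 142) = -5192 + 1/(52 - 142) = -5192 + 1/(-90) = -5192 - 1/90 = -467281/90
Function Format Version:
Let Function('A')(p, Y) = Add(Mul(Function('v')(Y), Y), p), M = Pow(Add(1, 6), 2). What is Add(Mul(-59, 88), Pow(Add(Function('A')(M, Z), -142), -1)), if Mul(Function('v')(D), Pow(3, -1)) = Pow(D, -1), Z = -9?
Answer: Rational(-467281, 90) ≈ -5192.0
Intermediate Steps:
M = 49 (M = Pow(7, 2) = 49)
Function('v')(D) = Mul(3, Pow(D, -1))
Function('A')(p, Y) = Add(3, p) (Function('A')(p, Y) = Add(Mul(Mul(3, Pow(Y, -1)), Y), p) = Add(3, p))
Add(Mul(-59, 88), Pow(Add(Function('A')(M, Z), -142), -1)) = Add(Mul(-59, 88), Pow(Add(Add(3, 49), -142), -1)) = Add(-5192, Pow(Add(52, -142), -1)) = Add(-5192, Pow(-90, -1)) = Add(-5192, Rational(-1, 90)) = Rational(-467281, 90)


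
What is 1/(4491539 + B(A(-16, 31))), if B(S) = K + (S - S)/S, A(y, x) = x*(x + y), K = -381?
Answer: 1/4491158 ≈ 2.2266e-7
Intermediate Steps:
B(S) = -381 (B(S) = -381 + (S - S)/S = -381 + 0/S = -381 + 0 = -381)
1/(4491539 + B(A(-16, 31))) = 1/(4491539 - 381) = 1/4491158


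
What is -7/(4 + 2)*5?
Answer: -35/6 ≈ -5.8333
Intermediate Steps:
-7/(4 + 2)*5 = -7/6*5 = -35/6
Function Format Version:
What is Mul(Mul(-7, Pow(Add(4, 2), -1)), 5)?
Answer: Rational(-35, 6) ≈ -5.8333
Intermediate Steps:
Mul(Mul(-7, Pow(Add(4, 2), -1)), 5) = Mul(Mul(-7, Pow(6, -1)), 5) = Mul(Mul(-7, Rational(1, 6)), 5) = Mul(Rational(-7, 6), 5) = Rational(-35, 6)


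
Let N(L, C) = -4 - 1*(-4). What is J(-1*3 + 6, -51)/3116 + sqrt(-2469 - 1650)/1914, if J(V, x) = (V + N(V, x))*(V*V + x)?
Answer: -63/1558 + I*sqrt(4119)/1914 ≈ -0.040436 + 0.033532*I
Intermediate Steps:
N(L, C) = 0 (N(L, C) = -4 + 4 = 0)
J(V, x) = V*(x + V**2) (J(V, x) = (V + 0)*(V*V + x) = V*(V**2 + x) = V*(x + V**2))
J(-1*3 + 6, -51)/3116 + sqrt(-2469 - 1650)/1914 = ((-1*3 + 6)*(-51 + (-1*3 + 6)**2))/3116 + sqrt(-2469 - 1650)/1914 = ((-3 + 6)*(-51 + (-3 + 6)**2))*(1/3116) + sqrt(-4119)*(1/1914) = (3*(-51 + 3**2))*(1/3116) + (I*sqrt(4119))*(1/1914) = (3*(-51 + 9))*(1/3116) + I*sqrt(4119)/1914 = (3*(-42))*(1/3116) + I*sqrt(4119)/1914 = -126*1/3116 + I*sqrt(4119)/1914 = -63/1558 + I*sqrt(4119)/1914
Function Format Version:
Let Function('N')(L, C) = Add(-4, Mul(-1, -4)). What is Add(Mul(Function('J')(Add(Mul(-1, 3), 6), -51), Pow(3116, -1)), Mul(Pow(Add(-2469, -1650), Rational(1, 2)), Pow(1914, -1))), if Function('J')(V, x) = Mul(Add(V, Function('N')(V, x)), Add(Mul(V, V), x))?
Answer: Add(Rational(-63, 1558), Mul(Rational(1, 1914), I, Pow(4119, Rational(1, 2)))) ≈ Add(-0.040436, Mul(0.033532, I))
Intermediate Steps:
Function('N')(L, C) = 0 (Function('N')(L, C) = Add(-4, 4) = 0)
Function('J')(V, x) = Mul(V, Add(x, Pow(V, 2))) (Function('J')(V, x) = Mul(Add(V, 0), Add(Mul(V, V), x)) = Mul(V, Add(Pow(V, 2), x)) = Mul(V, Add(x, Pow(V, 2))))
Add(Mul(Function('J')(Add(Mul(-1, 3), 6), -51), Pow(3116, -1)), Mul(Pow(Add(-2469, -1650), Rational(1, 2)), Pow(1914, -1))) = Add(Mul(Mul(Add(Mul(-1, 3), 6), Add(-51, Pow(Add(Mul(-1, 3), 6), 2))), Pow(3116, -1)), Mul(Pow(Add(-2469, -1650), Rational(1, 2)), Pow(1914, -1))) = Add(Mul(Mul(Add(-3, 6), Add(-51, Pow(Add(-3, 6), 2))), Rational(1, 3116)), Mul(Pow(-4119, Rational(1, 2)), Rational(1, 1914))) = Add(Mul(Mul(3, Add(-51, Pow(3, 2))), Rational(1, 3116)), Mul(Mul(I, Pow(4119, Rational(1, 2))), Rational(1, 1914))) = Add(Mul(Mul(3, Add(-51, 9)), Rational(1, 3116)), Mul(Rational(1, 1914), I, Pow(4119, Rational(1, 2)))) = Add(Mul(Mul(3, -42), Rational(1, 3116)), Mul(Rational(1, 1914), I, Pow(4119, Rational(1, 2)))) = Add(Mul(-126, Rational(1, 3116)), Mul(Rational(1, 1914), I, Pow(4119, Rational(1, 2)))) = Add(Rational(-63, 1558), Mul(Rational(1, 1914), I, Pow(4119, Rational(1, 2))))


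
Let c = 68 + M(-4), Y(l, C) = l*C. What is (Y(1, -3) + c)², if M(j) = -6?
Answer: 3481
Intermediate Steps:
Y(l, C) = C*l
c = 62 (c = 68 - 6 = 62)
(Y(1, -3) + c)² = (-3*1 + 62)² = (-3 + 62)² = 59² = 3481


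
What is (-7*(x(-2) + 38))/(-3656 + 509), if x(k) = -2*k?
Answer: 98/1049 ≈ 0.093422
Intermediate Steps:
(-7*(x(-2) + 38))/(-3656 + 509) = (-7*(-2*(-2) + 38))/(-3656 + 509) = -7*(4 + 38)/(-3147) = -7*42*(-1/3147) = -294*(-1/3147) = 98/1049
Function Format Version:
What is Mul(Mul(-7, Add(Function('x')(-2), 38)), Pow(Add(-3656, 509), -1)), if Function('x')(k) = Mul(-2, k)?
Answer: Rational(98, 1049) ≈ 0.093422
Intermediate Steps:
Mul(Mul(-7, Add(Function('x')(-2), 38)), Pow(Add(-3656, 509), -1)) = Mul(Mul(-7, Add(Mul(-2, -2), 38)), Pow(Add(-3656, 509), -1)) = Mul(Mul(-7, Add(4, 38)), Pow(-3147, -1)) = Mul(Mul(-7, 42), Rational(-1, 3147)) = Mul(-294, Rational(-1, 3147)) = Rational(98, 1049)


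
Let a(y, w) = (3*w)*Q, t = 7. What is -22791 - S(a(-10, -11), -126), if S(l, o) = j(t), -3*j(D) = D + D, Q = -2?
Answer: -68359/3 ≈ -22786.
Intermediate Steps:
j(D) = -2*D/3 (j(D) = -(D + D)/3 = -2*D/3)
a(y, w) = -6*w (a(y, w) = (3*w)*(-2) = -6*w)
S(l, o) = -14/3 (S(l, o) = -⅔*7 = -14/3)
-22791 - S(a(-10, -11), -126) = -22791 - 1*(-14/3) = -22791 + 14/3 = -68359/3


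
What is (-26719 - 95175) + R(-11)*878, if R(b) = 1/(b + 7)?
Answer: -244227/2 ≈ -1.2211e+5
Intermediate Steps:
R(b) = 1/(7 + b)
(-26719 - 95175) + R(-11)*878 = (-26719 - 95175) + 878/(7 - 11) = -121894 + 878/(-4) = -121894 - ¼*878 = -121894 - 439/2 = -244227/2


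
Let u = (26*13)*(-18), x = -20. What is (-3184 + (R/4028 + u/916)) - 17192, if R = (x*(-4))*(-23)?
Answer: -4700403715/230603 ≈ -20383.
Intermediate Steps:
u = -6084 (u = 338*(-18) = -6084)
R = -1840 (R = -20*(-4)*(-23) = 80*(-23) = -1840)
(-3184 + (R/4028 + u/916)) - 17192 = (-3184 + (-1840/4028 - 6084/916)) - 17192 = (-3184 + (-1840*1/4028 - 6084*1/916)) - 17192 = (-3184 + (-460/1007 - 1521/229)) - 17192 = (-3184 - 1636987/230603) - 17192 = -735876939/230603 - 17192 = -4700403715/230603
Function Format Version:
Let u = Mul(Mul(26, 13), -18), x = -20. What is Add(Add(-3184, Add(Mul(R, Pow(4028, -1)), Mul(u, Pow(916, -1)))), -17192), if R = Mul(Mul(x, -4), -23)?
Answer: Rational(-4700403715, 230603) ≈ -20383.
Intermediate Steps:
u = -6084 (u = Mul(338, -18) = -6084)
R = -1840 (R = Mul(Mul(-20, -4), -23) = Mul(80, -23) = -1840)
Add(Add(-3184, Add(Mul(R, Pow(4028, -1)), Mul(u, Pow(916, -1)))), -17192) = Add(Add(-3184, Add(Mul(-1840, Pow(4028, -1)), Mul(-6084, Pow(916, -1)))), -17192) = Add(Add(-3184, Add(Mul(-1840, Rational(1, 4028)), Mul(-6084, Rational(1, 916)))), -17192) = Add(Add(-3184, Add(Rational(-460, 1007), Rational(-1521, 229))), -17192) = Add(Add(-3184, Rational(-1636987, 230603)), -17192) = Add(Rational(-735876939, 230603), -17192) = Rational(-4700403715, 230603)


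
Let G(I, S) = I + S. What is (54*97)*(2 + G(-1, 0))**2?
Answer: 5238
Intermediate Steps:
(54*97)*(2 + G(-1, 0))**2 = (54*97)*(2 + (-1 + 0))**2 = 5238*(2 - 1)**2 = 5238*1**2 = 5238*1 = 5238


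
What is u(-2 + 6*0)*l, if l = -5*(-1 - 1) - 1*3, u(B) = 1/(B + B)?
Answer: -7/4 ≈ -1.7500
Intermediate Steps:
u(B) = 1/(2*B)
l = 7 (l = -5*(-2) - 3 = 10 - 3 = 7)
u(-2 + 6*0)*l = (1/(2*(-2 + 6*0)))*7 = (1/(2*(-2 + 0)))*7 = ((½)/(-2))*7 = ((½)*(-½))*7 = -¼*7 = -7/4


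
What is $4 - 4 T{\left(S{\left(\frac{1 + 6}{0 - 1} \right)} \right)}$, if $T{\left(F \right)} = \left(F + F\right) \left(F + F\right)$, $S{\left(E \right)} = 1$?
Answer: $-12$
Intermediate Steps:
$T{\left(F \right)} = 4 F^{2}$ ($T{\left(F \right)} = 2 F 2 F = 4 F^{2}$)
$4 - 4 T{\left(S{\left(\frac{1 + 6}{0 - 1} \right)} \right)} = 4 - 4 \cdot 4 \cdot 1^{2} = 4 - 4 \cdot 4 \cdot 1 = 4 - 16 = -12$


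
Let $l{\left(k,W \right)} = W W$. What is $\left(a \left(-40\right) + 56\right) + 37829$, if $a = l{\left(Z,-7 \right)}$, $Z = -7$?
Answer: $35925$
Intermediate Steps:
$l{\left(k,W \right)} = W^{2}$
$a = 49$ ($a = \left(-7\right)^{2} = 49$)
$\left(a \left(-40\right) + 56\right) + 37829 = \left(49 \left(-40\right) + 56\right) + 37829 = \left(-1960 + 56\right) + 37829 = -1904 + 37829 = 35925$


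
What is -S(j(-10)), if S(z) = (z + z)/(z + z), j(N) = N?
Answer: -1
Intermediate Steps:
S(z) = 1 (S(z) = (2*z)/((2*z)) = (2*z)*(1/(2*z)) = 1)
-S(j(-10)) = -1*1 = -1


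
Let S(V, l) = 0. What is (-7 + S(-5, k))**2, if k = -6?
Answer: 49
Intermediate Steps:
(-7 + S(-5, k))**2 = (-7 + 0)**2 = (-7)**2 = 49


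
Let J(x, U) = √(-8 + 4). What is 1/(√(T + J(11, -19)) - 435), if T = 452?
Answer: 1/(-435 + √2*√(226 + I)) ≈ -0.002417 - 2.7e-7*I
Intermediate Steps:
J(x, U) = 2*I (J(x, U) = √(-4) = 2*I)
1/(√(T + J(11, -19)) - 435) = 1/(√(452 + 2*I) - 435) = 1/(-435 + √(452 + 2*I))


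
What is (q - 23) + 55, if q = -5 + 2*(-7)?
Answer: 13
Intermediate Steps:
q = -19 (q = -5 - 14 = -19)
(q - 23) + 55 = (-19 - 23) + 55 = -42 + 55 = 13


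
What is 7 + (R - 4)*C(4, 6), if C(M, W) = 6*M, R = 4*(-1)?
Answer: -185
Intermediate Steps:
R = -4
7 + (R - 4)*C(4, 6) = 7 + (-4 - 4)*(6*4) = 7 - 8*24 = 7 - 192 = -185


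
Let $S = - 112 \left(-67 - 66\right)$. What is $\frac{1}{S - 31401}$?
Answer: $- \frac{1}{16505} \approx -6.0588 \cdot 10^{-5}$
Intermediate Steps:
$S = 14896$ ($S = \left(-112\right) \left(-133\right) = 14896$)
$\frac{1}{S - 31401} = \frac{1}{14896 - 31401} = \frac{1}{-16505} = - \frac{1}{16505}$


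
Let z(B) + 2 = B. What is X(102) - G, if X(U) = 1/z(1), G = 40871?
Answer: -40872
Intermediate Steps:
z(B) = -2 + B
X(U) = -1 (X(U) = 1/(-2 + 1) = 1/(-1) = -1)
X(102) - G = -1 - 1*40871 = -1 - 40871 = -40872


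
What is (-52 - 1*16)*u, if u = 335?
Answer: -22780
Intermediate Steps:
(-52 - 1*16)*u = (-52 - 1*16)*335 = (-52 - 16)*335 = -68*335 = -22780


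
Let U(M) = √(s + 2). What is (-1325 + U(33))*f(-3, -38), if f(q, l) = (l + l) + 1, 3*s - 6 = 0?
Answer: 99225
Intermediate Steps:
s = 2 (s = 2 + (⅓)*0 = 2 + 0 = 2)
U(M) = 2 (U(M) = √(2 + 2) = √4 = 2)
f(q, l) = 1 + 2*l (f(q, l) = 2*l + 1 = 1 + 2*l)
(-1325 + U(33))*f(-3, -38) = (-1325 + 2)*(1 + 2*(-38)) = -1323*(1 - 76) = -1323*(-75) = 99225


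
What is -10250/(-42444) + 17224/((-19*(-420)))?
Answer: 33868769/14112630 ≈ 2.3999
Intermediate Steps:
-10250/(-42444) + 17224/((-19*(-420))) = -10250*(-1/42444) + 17224/7980 = 5125/21222 + 17224*(1/7980) = 5125/21222 + 4306/1995 = 33868769/14112630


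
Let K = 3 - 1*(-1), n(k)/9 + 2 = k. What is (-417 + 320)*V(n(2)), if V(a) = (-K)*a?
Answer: 0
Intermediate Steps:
n(k) = -18 + 9*k
K = 4 (K = 3 + 1 = 4)
V(a) = -4*a (V(a) = (-1*4)*a = -4*a)
(-417 + 320)*V(n(2)) = (-417 + 320)*(-4*(-18 + 9*2)) = -(-388)*(-18 + 18) = -(-388)*0 = -97*0 = 0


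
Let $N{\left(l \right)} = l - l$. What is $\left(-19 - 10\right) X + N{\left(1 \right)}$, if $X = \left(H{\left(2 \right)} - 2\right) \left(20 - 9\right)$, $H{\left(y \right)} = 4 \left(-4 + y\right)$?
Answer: $3190$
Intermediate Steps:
$H{\left(y \right)} = -16 + 4 y$
$X = -110$ ($X = \left(\left(-16 + 4 \cdot 2\right) - 2\right) \left(20 - 9\right) = \left(\left(-16 + 8\right) - 2\right) 11 = \left(-8 - 2\right) 11 = \left(-10\right) 11 = -110$)
$N{\left(l \right)} = 0$
$\left(-19 - 10\right) X + N{\left(1 \right)} = \left(-19 - 10\right) \left(-110\right) + 0 = \left(-29\right) \left(-110\right) + 0 = 3190 + 0 = 3190$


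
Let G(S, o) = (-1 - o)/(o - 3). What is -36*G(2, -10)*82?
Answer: 26568/13 ≈ 2043.7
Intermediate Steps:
G(S, o) = (-1 - o)/(-3 + o)
-36*G(2, -10)*82 = -36*(-1 - 1*(-10))/(-3 - 10)*82 = -36*(-1 + 10)/(-13)*82 = -(-36)*9/13*82 = -36*(-9/13)*82 = (324/13)*82 = 26568/13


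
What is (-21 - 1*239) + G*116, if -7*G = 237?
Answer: -29312/7 ≈ -4187.4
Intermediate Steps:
G = -237/7 (G = -1/7*237 = -237/7 ≈ -33.857)
(-21 - 1*239) + G*116 = (-21 - 1*239) - 237/7*116 = (-21 - 239) - 27492/7 = -260 - 27492/7 = -29312/7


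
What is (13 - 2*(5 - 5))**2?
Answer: 169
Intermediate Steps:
(13 - 2*(5 - 5))**2 = (13 - 2*0)**2 = (13 + 0)**2 = 13**2 = 169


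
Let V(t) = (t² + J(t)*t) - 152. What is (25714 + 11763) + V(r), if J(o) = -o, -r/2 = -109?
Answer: 37325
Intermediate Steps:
r = 218 (r = -2*(-109) = 218)
V(t) = -152 (V(t) = (t² + (-t)*t) - 152 = (t² - t²) - 152 = 0 - 152 = -152)
(25714 + 11763) + V(r) = (25714 + 11763) - 152 = 37477 - 152 = 37325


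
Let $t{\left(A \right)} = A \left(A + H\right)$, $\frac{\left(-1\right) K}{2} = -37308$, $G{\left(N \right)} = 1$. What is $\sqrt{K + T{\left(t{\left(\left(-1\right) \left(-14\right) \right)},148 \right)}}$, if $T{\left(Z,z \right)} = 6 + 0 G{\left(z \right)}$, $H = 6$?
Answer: $\sqrt{74622} \approx 273.17$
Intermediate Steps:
$K = 74616$ ($K = \left(-2\right) \left(-37308\right) = 74616$)
$t{\left(A \right)} = A \left(6 + A\right)$ ($t{\left(A \right)} = A \left(A + 6\right) = A \left(6 + A\right)$)
$T{\left(Z,z \right)} = 6$ ($T{\left(Z,z \right)} = 6 + 0 \cdot 1 = 6 + 0 = 6$)
$\sqrt{K + T{\left(t{\left(\left(-1\right) \left(-14\right) \right)},148 \right)}} = \sqrt{74616 + 6} = \sqrt{74622}$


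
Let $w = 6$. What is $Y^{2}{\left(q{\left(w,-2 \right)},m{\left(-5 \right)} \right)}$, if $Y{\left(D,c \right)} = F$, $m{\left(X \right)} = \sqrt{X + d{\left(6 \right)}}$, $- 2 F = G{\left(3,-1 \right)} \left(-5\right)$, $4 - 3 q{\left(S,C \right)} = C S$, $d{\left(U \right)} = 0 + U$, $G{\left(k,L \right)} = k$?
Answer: $\frac{225}{4} \approx 56.25$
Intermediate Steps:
$d{\left(U \right)} = U$
$q{\left(S,C \right)} = \frac{4}{3} - \frac{C S}{3}$
$F = \frac{15}{2}$ ($F = - \frac{3 \left(-5\right)}{2} = \left(- \frac{1}{2}\right) \left(-15\right) = \frac{15}{2} \approx 7.5$)
$m{\left(X \right)} = \sqrt{6 + X}$ ($m{\left(X \right)} = \sqrt{X + 6} = \sqrt{6 + X}$)
$Y{\left(D,c \right)} = \frac{15}{2}$
$Y^{2}{\left(q{\left(w,-2 \right)},m{\left(-5 \right)} \right)} = \left(\frac{15}{2}\right)^{2} = \frac{225}{4}$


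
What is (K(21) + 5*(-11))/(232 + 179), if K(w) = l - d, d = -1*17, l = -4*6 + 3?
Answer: -59/411 ≈ -0.14355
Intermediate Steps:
l = -21 (l = -24 + 3 = -21)
d = -17
K(w) = -4 (K(w) = -21 - 1*(-17) = -21 + 17 = -4)
(K(21) + 5*(-11))/(232 + 179) = (-4 + 5*(-11))/(232 + 179) = (-4 - 55)/411 = -59*1/411 = -59/411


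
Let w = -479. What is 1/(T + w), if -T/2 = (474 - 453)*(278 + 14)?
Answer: -1/12743 ≈ -7.8474e-5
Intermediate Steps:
T = -12264 (T = -2*(474 - 453)*(278 + 14) = -42*292 = -2*6132 = -12264)
1/(T + w) = 1/(-12264 - 479) = 1/(-12743) = -1/12743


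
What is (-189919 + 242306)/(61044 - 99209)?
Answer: -52387/38165 ≈ -1.3726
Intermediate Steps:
(-189919 + 242306)/(61044 - 99209) = 52387/(-38165) = 52387*(-1/38165) = -52387/38165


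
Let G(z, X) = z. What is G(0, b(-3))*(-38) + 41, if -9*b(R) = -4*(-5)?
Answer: 41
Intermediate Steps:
b(R) = -20/9 (b(R) = -(-4)*(-5)/9 = -1/9*20 = -20/9)
G(0, b(-3))*(-38) + 41 = 0*(-38) + 41 = 0 + 41 = 41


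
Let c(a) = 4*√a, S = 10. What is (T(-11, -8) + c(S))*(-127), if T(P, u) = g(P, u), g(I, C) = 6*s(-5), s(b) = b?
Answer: 3810 - 508*√10 ≈ 2203.6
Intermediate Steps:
g(I, C) = -30 (g(I, C) = 6*(-5) = -30)
T(P, u) = -30
(T(-11, -8) + c(S))*(-127) = (-30 + 4*√10)*(-127) = 3810 - 508*√10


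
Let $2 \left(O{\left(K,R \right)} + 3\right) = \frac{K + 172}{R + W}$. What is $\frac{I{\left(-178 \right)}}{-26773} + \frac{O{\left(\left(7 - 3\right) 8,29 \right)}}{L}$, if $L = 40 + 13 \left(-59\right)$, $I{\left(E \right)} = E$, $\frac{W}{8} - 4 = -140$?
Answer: $\frac{74943207}{6870781763} \approx 0.010908$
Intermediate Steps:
$W = -1088$ ($W = 32 + 8 \left(-140\right) = 32 - 1120 = -1088$)
$L = -727$ ($L = 40 - 767 = -727$)
$O{\left(K,R \right)} = -3 + \frac{172 + K}{2 \left(-1088 + R\right)}$ ($O{\left(K,R \right)} = -3 + \frac{\left(K + 172\right) \frac{1}{R - 1088}}{2} = -3 + \frac{\left(172 + K\right) \frac{1}{-1088 + R}}{2} = -3 + \frac{\frac{1}{-1088 + R} \left(172 + K\right)}{2} = -3 + \frac{172 + K}{2 \left(-1088 + R\right)}$)
$\frac{I{\left(-178 \right)}}{-26773} + \frac{O{\left(\left(7 - 3\right) 8,29 \right)}}{L} = - \frac{178}{-26773} + \frac{\frac{1}{2} \frac{1}{-1088 + 29} \left(6700 + \left(7 - 3\right) 8 - 174\right)}{-727} = \left(-178\right) \left(- \frac{1}{26773}\right) + \frac{6700 + 4 \cdot 8 - 174}{2 \left(-1059\right)} \left(- \frac{1}{727}\right) = \frac{178}{26773} + \frac{1}{2} \left(- \frac{1}{1059}\right) \left(6700 + 32 - 174\right) \left(- \frac{1}{727}\right) = \frac{178}{26773} + \frac{1}{2} \left(- \frac{1}{1059}\right) 6558 \left(- \frac{1}{727}\right) = \frac{178}{26773} - - \frac{1093}{256631} = \frac{178}{26773} + \frac{1093}{256631} = \frac{74943207}{6870781763}$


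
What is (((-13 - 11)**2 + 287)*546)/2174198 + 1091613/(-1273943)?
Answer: -68196284910/106530935489 ≈ -0.64015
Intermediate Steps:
(((-13 - 11)**2 + 287)*546)/2174198 + 1091613/(-1273943) = (((-24)**2 + 287)*546)*(1/2174198) + 1091613*(-1/1273943) = ((576 + 287)*546)*(1/2174198) - 1091613/1273943 = (863*546)*(1/2174198) - 1091613/1273943 = 471198*(1/2174198) - 1091613/1273943 = 18123/83623 - 1091613/1273943 = -68196284910/106530935489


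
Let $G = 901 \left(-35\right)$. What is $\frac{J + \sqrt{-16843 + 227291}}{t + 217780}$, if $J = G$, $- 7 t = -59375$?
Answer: $- \frac{44149}{316767} + \frac{28 \sqrt{13153}}{1583835} \approx -0.13735$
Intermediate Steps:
$t = \frac{59375}{7}$ ($t = \left(- \frac{1}{7}\right) \left(-59375\right) = \frac{59375}{7} \approx 8482.1$)
$G = -31535$
$J = -31535$
$\frac{J + \sqrt{-16843 + 227291}}{t + 217780} = \frac{-31535 + \sqrt{-16843 + 227291}}{\frac{59375}{7} + 217780} = \frac{-31535 + \sqrt{210448}}{\frac{1583835}{7}} = \left(-31535 + 4 \sqrt{13153}\right) \frac{7}{1583835} = - \frac{44149}{316767} + \frac{28 \sqrt{13153}}{1583835}$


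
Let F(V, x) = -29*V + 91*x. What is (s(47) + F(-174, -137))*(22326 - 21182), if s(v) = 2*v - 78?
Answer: -8471320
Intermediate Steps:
s(v) = -78 + 2*v
(s(47) + F(-174, -137))*(22326 - 21182) = ((-78 + 2*47) + (-29*(-174) + 91*(-137)))*(22326 - 21182) = ((-78 + 94) + (5046 - 12467))*1144 = (16 - 7421)*1144 = -7405*1144 = -8471320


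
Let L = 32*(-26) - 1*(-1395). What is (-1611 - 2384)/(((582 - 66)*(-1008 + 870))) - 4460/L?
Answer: -315338495/40090104 ≈ -7.8657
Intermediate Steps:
L = 563 (L = -832 + 1395 = 563)
(-1611 - 2384)/(((582 - 66)*(-1008 + 870))) - 4460/L = (-1611 - 2384)/(((582 - 66)*(-1008 + 870))) - 4460/563 = -3995/(516*(-138)) - 4460*1/563 = -3995/(-71208) - 4460/563 = -3995*(-1/71208) - 4460/563 = 3995/71208 - 4460/563 = -315338495/40090104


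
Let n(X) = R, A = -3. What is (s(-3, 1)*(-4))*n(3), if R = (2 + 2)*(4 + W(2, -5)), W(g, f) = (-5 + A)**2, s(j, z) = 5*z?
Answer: -5440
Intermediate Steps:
W(g, f) = 64 (W(g, f) = (-5 - 3)**2 = (-8)**2 = 64)
R = 272 (R = (2 + 2)*(4 + 64) = 4*68 = 272)
n(X) = 272
(s(-3, 1)*(-4))*n(3) = ((5*1)*(-4))*272 = (5*(-4))*272 = -20*272 = -5440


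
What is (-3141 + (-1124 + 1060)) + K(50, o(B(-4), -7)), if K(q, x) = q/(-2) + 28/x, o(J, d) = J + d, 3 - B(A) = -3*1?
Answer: -3258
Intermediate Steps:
B(A) = 6 (B(A) = 3 - (-3) = 3 - 1*(-3) = 3 + 3 = 6)
K(q, x) = 28/x - q/2 (K(q, x) = q*(-1/2) + 28/x = -q/2 + 28/x = 28/x - q/2)
(-3141 + (-1124 + 1060)) + K(50, o(B(-4), -7)) = (-3141 + (-1124 + 1060)) + (28/(6 - 7) - 1/2*50) = (-3141 - 64) + (28/(-1) - 25) = -3205 + (28*(-1) - 25) = -3205 + (-28 - 25) = -3205 - 53 = -3258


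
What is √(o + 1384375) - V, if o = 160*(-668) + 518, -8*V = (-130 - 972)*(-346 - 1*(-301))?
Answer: 24795/4 + √1278013 ≈ 7329.2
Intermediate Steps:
V = -24795/4 (V = -(-130 - 972)*(-346 - 1*(-301))/8 = -(-551)*(-346 + 301)/4 = -(-551)*(-45)/4 = -⅛*49590 = -24795/4 ≈ -6198.8)
o = -106362 (o = -106880 + 518 = -106362)
√(o + 1384375) - V = √(-106362 + 1384375) - 1*(-24795/4) = √1278013 + 24795/4 = 24795/4 + √1278013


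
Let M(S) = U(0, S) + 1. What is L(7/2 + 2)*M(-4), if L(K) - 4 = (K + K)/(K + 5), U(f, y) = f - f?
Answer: 106/21 ≈ 5.0476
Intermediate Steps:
U(f, y) = 0
M(S) = 1 (M(S) = 0 + 1 = 1)
L(K) = 4 + 2*K/(5 + K) (L(K) = 4 + (K + K)/(K + 5) = 4 + (2*K)/(5 + K) = 4 + 2*K/(5 + K))
L(7/2 + 2)*M(-4) = (2*(10 + 3*(7/2 + 2))/(5 + (7/2 + 2)))*1 = (2*(10 + 3*(11/2))/(5 + 11/2))*1 = (2*(10 + 33/2)/(21/2))*1 = (2*(2/21)*(53/2))*1 = (106/21)*1 = 106/21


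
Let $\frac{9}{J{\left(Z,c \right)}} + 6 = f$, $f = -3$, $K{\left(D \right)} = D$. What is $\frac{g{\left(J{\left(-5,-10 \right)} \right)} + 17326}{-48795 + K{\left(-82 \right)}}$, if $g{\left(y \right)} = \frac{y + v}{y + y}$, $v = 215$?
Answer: $- \frac{17219}{48877} \approx -0.35229$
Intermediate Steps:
$J{\left(Z,c \right)} = -1$ ($J{\left(Z,c \right)} = \frac{9}{-6 - 3} = \frac{9}{-9} = 9 \left(- \frac{1}{9}\right) = -1$)
$g{\left(y \right)} = \frac{215 + y}{2 y}$ ($g{\left(y \right)} = \frac{y + 215}{y + y} = \frac{215 + y}{2 y}$)
$\frac{g{\left(J{\left(-5,-10 \right)} \right)} + 17326}{-48795 + K{\left(-82 \right)}} = \frac{\frac{215 - 1}{2 \left(-1\right)} + 17326}{-48795 - 82} = \frac{\frac{1}{2} \left(-1\right) 214 + 17326}{-48877} = \left(-107 + 17326\right) \left(- \frac{1}{48877}\right) = 17219 \left(- \frac{1}{48877}\right) = - \frac{17219}{48877}$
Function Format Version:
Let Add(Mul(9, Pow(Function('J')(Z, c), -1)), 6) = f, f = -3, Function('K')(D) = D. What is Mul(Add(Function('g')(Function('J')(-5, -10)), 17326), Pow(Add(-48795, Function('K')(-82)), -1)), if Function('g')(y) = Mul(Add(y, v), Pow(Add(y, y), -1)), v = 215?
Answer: Rational(-17219, 48877) ≈ -0.35229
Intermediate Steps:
Function('J')(Z, c) = -1 (Function('J')(Z, c) = Mul(9, Pow(Add(-6, -3), -1)) = Mul(9, Pow(-9, -1)) = Mul(9, Rational(-1, 9)) = -1)
Function('g')(y) = Mul(Rational(1, 2), Pow(y, -1), Add(215, y)) (Function('g')(y) = Mul(Add(y, 215), Pow(Add(y, y), -1)) = Mul(Add(215, y), Pow(Mul(2, y), -1)) = Mul(Add(215, y), Mul(Rational(1, 2), Pow(y, -1))) = Mul(Rational(1, 2), Pow(y, -1), Add(215, y)))
Mul(Add(Function('g')(Function('J')(-5, -10)), 17326), Pow(Add(-48795, Function('K')(-82)), -1)) = Mul(Add(Mul(Rational(1, 2), Pow(-1, -1), Add(215, -1)), 17326), Pow(Add(-48795, -82), -1)) = Mul(Add(Mul(Rational(1, 2), -1, 214), 17326), Pow(-48877, -1)) = Mul(Add(-107, 17326), Rational(-1, 48877)) = Mul(17219, Rational(-1, 48877)) = Rational(-17219, 48877)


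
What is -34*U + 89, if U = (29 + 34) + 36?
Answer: -3277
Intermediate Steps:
U = 99 (U = 63 + 36 = 99)
-34*U + 89 = -34*99 + 89 = -3366 + 89 = -3277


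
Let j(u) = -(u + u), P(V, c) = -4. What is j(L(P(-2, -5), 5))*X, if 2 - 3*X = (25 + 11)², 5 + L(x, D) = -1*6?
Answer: -28468/3 ≈ -9489.3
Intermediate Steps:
L(x, D) = -11 (L(x, D) = -5 - 1*6 = -5 - 6 = -11)
j(u) = -2*u
X = -1294/3 (X = ⅔ - (25 + 11)²/3 = ⅔ - ⅓*36² = ⅔ - ⅓*1296 = ⅔ - 432 = -1294/3 ≈ -431.33)
j(L(P(-2, -5), 5))*X = -2*(-11)*(-1294/3) = 22*(-1294/3) = -28468/3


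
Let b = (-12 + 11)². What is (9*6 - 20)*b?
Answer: 34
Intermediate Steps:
b = 1 (b = (-1)² = 1)
(9*6 - 20)*b = (9*6 - 20)*1 = (54 - 20)*1 = 34*1 = 34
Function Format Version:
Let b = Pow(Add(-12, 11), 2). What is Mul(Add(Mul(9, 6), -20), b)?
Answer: 34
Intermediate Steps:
b = 1 (b = Pow(-1, 2) = 1)
Mul(Add(Mul(9, 6), -20), b) = Mul(Add(Mul(9, 6), -20), 1) = Mul(Add(54, -20), 1) = Mul(34, 1) = 34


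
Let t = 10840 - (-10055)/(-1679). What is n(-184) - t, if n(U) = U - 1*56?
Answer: -18593265/1679 ≈ -11074.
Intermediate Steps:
n(U) = -56 + U (n(U) = U - 56 = -56 + U)
t = 18190305/1679 (t = 10840 - (-10055)*(-1)/1679 = 10840 - 1*10055/1679 = 10840 - 10055/1679 = 18190305/1679 ≈ 10834.)
n(-184) - t = (-56 - 184) - 1*18190305/1679 = -240 - 18190305/1679 = -18593265/1679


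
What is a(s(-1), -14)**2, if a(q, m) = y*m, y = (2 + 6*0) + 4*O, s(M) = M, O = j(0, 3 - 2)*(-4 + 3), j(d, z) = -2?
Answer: 19600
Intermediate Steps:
O = 2 (O = -2*(-4 + 3) = -2*(-1) = 2)
y = 10 (y = (2 + 6*0) + 4*2 = (2 + 0) + 8 = 2 + 8 = 10)
a(q, m) = 10*m
a(s(-1), -14)**2 = (10*(-14))**2 = (-140)**2 = 19600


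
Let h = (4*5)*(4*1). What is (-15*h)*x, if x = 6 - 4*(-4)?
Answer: -26400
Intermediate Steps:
h = 80 (h = 20*4 = 80)
x = 22 (x = 6 + 16 = 22)
(-15*h)*x = -15*80*22 = -1200*22 = -26400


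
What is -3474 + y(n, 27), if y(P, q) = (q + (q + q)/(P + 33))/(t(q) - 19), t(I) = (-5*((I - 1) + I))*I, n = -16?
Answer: -423682605/121958 ≈ -3474.0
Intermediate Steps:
t(I) = I*(5 - 10*I) (t(I) = (-5*((-1 + I) + I))*I = (-5*(-1 + 2*I))*I = (5 - 10*I)*I = I*(5 - 10*I))
y(P, q) = (q + 2*q/(33 + P))/(-19 + 5*q*(1 - 2*q)) (y(P, q) = (q + (q + q)/(P + 33))/(5*q*(1 - 2*q) - 19) = (q + (2*q)/(33 + P))/(-19 + 5*q*(1 - 2*q)) = (q + 2*q/(33 + P))/(-19 + 5*q*(1 - 2*q)))
-3474 + y(n, 27) = -3474 - 1*27*(35 - 16)/(627 + 19*(-16) + 165*27*(-1 + 2*27) + 5*(-16)*27*(-1 + 2*27)) = -3474 - 1*27*19/(627 - 304 + 165*27*(-1 + 54) + 5*(-16)*27*(-1 + 54)) = -3474 - 1*27*19/(627 - 304 + 165*27*53 + 5*(-16)*27*53) = -3474 - 1*27*19/(627 - 304 + 236115 - 114480) = -3474 - 1*27*19/121958 = -3474 - 1*27*1/121958*19 = -3474 - 513/121958 = -423682605/121958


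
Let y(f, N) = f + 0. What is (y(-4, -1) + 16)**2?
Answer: 144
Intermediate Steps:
y(f, N) = f
(y(-4, -1) + 16)**2 = (-4 + 16)**2 = 12**2 = 144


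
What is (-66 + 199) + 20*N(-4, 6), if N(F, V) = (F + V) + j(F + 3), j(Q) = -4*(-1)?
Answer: 253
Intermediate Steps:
j(Q) = 4
N(F, V) = 4 + F + V (N(F, V) = (F + V) + 4 = 4 + F + V)
(-66 + 199) + 20*N(-4, 6) = (-66 + 199) + 20*(4 - 4 + 6) = 133 + 20*6 = 133 + 120 = 253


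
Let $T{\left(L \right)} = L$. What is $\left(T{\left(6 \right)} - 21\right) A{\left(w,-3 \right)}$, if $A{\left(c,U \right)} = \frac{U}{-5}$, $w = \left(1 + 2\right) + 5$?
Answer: $-9$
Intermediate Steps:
$w = 8$ ($w = 3 + 5 = 8$)
$A{\left(c,U \right)} = - \frac{U}{5}$ ($A{\left(c,U \right)} = U \left(- \frac{1}{5}\right) = - \frac{U}{5}$)
$\left(T{\left(6 \right)} - 21\right) A{\left(w,-3 \right)} = \left(6 - 21\right) \left(\left(- \frac{1}{5}\right) \left(-3\right)\right) = \left(-15\right) \frac{3}{5} = -9$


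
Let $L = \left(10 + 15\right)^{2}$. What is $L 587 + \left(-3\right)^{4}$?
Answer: $366956$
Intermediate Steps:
$L = 625$ ($L = 25^{2} = 625$)
$L 587 + \left(-3\right)^{4} = 625 \cdot 587 + \left(-3\right)^{4} = 366875 + 81 = 366956$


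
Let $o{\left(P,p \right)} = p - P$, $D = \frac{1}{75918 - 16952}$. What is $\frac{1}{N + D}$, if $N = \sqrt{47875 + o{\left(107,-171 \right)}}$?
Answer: $- \frac{58966}{165494252858131} + \frac{3476989156 \sqrt{47597}}{165494252858131} \approx 0.0045836$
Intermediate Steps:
$D = \frac{1}{58966} \approx 1.6959 \cdot 10^{-5}$
$N = \sqrt{47597}$ ($N = \sqrt{47875 - 278} = \sqrt{47597} \approx 218.17$)
$\frac{1}{N + D} = \frac{1}{\sqrt{47597} + \frac{1}{58966}} = \frac{1}{\frac{1}{58966} + \sqrt{47597}}$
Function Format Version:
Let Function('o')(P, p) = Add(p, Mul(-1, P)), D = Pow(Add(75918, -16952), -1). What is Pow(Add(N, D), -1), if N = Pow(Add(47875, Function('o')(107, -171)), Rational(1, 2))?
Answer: Add(Rational(-58966, 165494252858131), Mul(Rational(3476989156, 165494252858131), Pow(47597, Rational(1, 2)))) ≈ 0.0045836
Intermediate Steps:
D = Rational(1, 58966) (D = Pow(58966, -1) = Rational(1, 58966) ≈ 1.6959e-5)
N = Pow(47597, Rational(1, 2)) (N = Pow(Add(47875, Add(-171, Mul(-1, 107))), Rational(1, 2)) = Pow(Add(47875, Add(-171, -107)), Rational(1, 2)) = Pow(Add(47875, -278), Rational(1, 2)) = Pow(47597, Rational(1, 2)) ≈ 218.17)
Pow(Add(N, D), -1) = Pow(Add(Pow(47597, Rational(1, 2)), Rational(1, 58966)), -1) = Pow(Add(Rational(1, 58966), Pow(47597, Rational(1, 2))), -1)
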